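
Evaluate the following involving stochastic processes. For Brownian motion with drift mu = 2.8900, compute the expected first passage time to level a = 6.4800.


Expected first passage time = a/mu
= 6.4800/2.8900
= 2.2422

2.2422


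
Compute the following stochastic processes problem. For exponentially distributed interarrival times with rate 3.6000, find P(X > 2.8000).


P(X > t) = exp(-lambda * t)
= exp(-3.6000 * 2.8000)
= exp(-10.0800) = 4.1909e-05

4.1909e-05


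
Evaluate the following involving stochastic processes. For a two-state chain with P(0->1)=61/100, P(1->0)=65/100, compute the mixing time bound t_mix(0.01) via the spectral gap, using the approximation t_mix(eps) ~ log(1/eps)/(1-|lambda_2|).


lambda_2 = |1 - p01 - p10| = |1 - 0.6100 - 0.6500| = 0.2600
t_mix ~ log(1/eps)/(1 - |lambda_2|)
= log(100)/(1 - 0.2600) = 4.6052/0.7400
= 6.2232

6.2232


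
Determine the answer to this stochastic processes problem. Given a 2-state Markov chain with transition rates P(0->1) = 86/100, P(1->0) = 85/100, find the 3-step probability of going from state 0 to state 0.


Computing P^3 by matrix multiplication.
P = [[0.1400, 0.8600], [0.8500, 0.1500]]
After raising P to the power 3:
P^3(0,0) = 0.3171

0.3171


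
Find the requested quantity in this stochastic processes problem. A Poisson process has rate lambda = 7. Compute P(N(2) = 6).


P(N(t)=k) = (lambda*t)^k * exp(-lambda*t) / k!
lambda*t = 14
= 14^6 * exp(-14) / 6!
= 7529536 * 8.3153e-07 / 720
= 0.0087

0.0087


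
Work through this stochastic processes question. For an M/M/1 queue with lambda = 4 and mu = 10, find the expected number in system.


rho = 4/10 = 0.4000
L = rho/(1-rho)
= 0.4000/0.6000
= 0.6667

0.6667


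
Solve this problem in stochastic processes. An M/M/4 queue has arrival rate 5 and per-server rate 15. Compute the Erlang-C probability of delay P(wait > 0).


a = lambda/mu = 0.3333
rho = a/c = 0.0833
Erlang-C formula applied:
C(c,a) = 4.0209e-04

4.0209e-04


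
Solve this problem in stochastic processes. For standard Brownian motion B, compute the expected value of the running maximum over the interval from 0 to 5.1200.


E(max B(s)) = sqrt(2t/pi)
= sqrt(2*5.1200/pi)
= sqrt(3.2595)
= 1.8054

1.8054


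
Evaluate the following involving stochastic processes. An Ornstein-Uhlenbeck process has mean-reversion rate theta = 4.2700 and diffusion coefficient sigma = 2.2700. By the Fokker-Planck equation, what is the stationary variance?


Stationary variance = sigma^2 / (2*theta)
= 2.2700^2 / (2*4.2700)
= 5.1529 / 8.5400
= 0.6034

0.6034


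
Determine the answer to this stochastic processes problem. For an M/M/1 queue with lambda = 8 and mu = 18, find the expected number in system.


rho = 8/18 = 0.4444
L = rho/(1-rho)
= 0.4444/0.5556
= 0.8000

0.8000


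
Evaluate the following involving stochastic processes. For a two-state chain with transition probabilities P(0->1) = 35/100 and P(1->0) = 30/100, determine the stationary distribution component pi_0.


Stationary distribution: pi_0 = p10/(p01+p10), pi_1 = p01/(p01+p10)
p01 = 0.3500, p10 = 0.3000
pi_0 = 0.4615

0.4615


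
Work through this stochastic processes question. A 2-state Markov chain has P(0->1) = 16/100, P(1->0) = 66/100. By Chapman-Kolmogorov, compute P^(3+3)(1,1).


P^6 = P^3 * P^3
Computing via matrix multiplication of the transition matrix.
Entry (1,1) of P^6 = 0.1951

0.1951


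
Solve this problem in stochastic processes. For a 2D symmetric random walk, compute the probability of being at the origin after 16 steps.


P = C(16,8)^2 / 4^16
= 12870^2 / 4294967296
= 165636900 / 4294967296
= 0.0386

0.0386


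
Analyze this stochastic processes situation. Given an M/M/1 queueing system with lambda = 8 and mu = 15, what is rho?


rho = lambda/mu
= 8/15
= 0.5333

0.5333


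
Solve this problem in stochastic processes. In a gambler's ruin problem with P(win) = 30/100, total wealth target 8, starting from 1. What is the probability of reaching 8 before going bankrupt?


Gambler's ruin formula:
r = q/p = 0.7000/0.3000 = 2.3333
P(win) = (1 - r^i)/(1 - r^N)
= (1 - 2.3333^1)/(1 - 2.3333^8)
= 0.0015

0.0015


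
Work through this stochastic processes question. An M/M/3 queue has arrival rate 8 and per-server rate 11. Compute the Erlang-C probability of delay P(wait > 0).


a = lambda/mu = 0.7273
rho = a/c = 0.2424
Erlang-C formula applied:
C(c,a) = 0.0408

0.0408


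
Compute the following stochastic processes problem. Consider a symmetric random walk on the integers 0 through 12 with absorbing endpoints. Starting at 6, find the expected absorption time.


For symmetric RW on 0,...,N with absorbing barriers, E(i) = i*(N-i)
E(6) = 6 * 6 = 36

36


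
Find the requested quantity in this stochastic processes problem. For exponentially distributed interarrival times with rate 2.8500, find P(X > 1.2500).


P(X > t) = exp(-lambda * t)
= exp(-2.8500 * 1.2500)
= exp(-3.5625) = 0.0284

0.0284


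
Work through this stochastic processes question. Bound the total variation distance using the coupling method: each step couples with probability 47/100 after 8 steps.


TV distance bound <= (1-delta)^n
= (1 - 0.4700)^8
= 0.5300^8
= 0.0062

0.0062


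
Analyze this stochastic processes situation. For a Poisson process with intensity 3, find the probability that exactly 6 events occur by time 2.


P(N(t)=k) = (lambda*t)^k * exp(-lambda*t) / k!
lambda*t = 6
= 6^6 * exp(-6) / 6!
= 46656 * 0.0025 / 720
= 0.1606

0.1606


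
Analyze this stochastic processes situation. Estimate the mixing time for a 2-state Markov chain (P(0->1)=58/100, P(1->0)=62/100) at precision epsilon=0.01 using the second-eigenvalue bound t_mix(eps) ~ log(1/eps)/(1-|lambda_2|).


lambda_2 = |1 - p01 - p10| = |1 - 0.5800 - 0.6200| = 0.2000
t_mix ~ log(1/eps)/(1 - |lambda_2|)
= log(100)/(1 - 0.2000) = 4.6052/0.8000
= 5.7565

5.7565


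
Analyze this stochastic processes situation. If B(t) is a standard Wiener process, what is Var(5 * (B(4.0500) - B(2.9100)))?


Var(alpha*(B(t)-B(s))) = alpha^2 * (t-s)
= 5^2 * (4.0500 - 2.9100)
= 25 * 1.1400
= 28.5000

28.5000


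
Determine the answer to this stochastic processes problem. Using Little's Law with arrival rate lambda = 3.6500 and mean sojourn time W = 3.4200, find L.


Little's Law: L = lambda * W
= 3.6500 * 3.4200
= 12.4830

12.4830


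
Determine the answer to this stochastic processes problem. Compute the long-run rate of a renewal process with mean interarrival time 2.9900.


Long-run renewal rate = 1/E(X)
= 1/2.9900
= 0.3344

0.3344


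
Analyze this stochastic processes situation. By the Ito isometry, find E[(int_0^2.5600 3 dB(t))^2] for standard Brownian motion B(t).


By Ito isometry: E[(int f dB)^2] = int f^2 dt
= 3^2 * 2.5600
= 9 * 2.5600 = 23.0400

23.0400


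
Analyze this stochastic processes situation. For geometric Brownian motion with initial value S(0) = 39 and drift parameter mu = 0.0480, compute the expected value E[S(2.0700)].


E[S(t)] = S(0) * exp(mu * t)
= 39 * exp(0.0480 * 2.0700)
= 39 * 1.1045
= 43.0741

43.0741


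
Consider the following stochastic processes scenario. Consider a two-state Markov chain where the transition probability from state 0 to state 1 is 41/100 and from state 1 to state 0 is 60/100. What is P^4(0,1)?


Computing P^4 by matrix multiplication.
P = [[0.5900, 0.4100], [0.6000, 0.4000]]
After raising P to the power 4:
P^4(0,1) = 0.4059

0.4059


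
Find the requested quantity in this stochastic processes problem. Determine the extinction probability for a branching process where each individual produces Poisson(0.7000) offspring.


Since mu = 0.7000 <= 1, extinction probability = 1.

1.0000


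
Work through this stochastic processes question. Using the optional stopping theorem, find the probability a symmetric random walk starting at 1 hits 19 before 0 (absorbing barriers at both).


By optional stopping theorem: E(M at tau) = M(0) = 1
P(hit 19)*19 + P(hit 0)*0 = 1
P(hit 19) = (1 - 0)/(19 - 0) = 1/19 = 0.0526

0.0526


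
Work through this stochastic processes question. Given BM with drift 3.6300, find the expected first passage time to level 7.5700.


Expected first passage time = a/mu
= 7.5700/3.6300
= 2.0854

2.0854


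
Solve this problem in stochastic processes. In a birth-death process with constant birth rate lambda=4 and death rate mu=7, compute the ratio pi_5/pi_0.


For birth-death process, pi_n/pi_0 = (lambda/mu)^n
= (4/7)^5
= 0.0609

0.0609


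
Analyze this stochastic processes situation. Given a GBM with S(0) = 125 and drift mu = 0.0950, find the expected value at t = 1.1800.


E[S(t)] = S(0) * exp(mu * t)
= 125 * exp(0.0950 * 1.1800)
= 125 * 1.1186
= 139.8281

139.8281


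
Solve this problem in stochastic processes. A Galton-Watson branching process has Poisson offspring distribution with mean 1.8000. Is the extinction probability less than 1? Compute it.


Since mu = 1.8000 > 1, extinction prob q < 1.
Solve s = exp(mu*(s-1)) iteratively.
q = 0.2676

0.2676


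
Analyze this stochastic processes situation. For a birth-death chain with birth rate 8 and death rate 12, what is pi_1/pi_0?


For birth-death process, pi_n/pi_0 = (lambda/mu)^n
= (8/12)^1
= 0.6667

0.6667


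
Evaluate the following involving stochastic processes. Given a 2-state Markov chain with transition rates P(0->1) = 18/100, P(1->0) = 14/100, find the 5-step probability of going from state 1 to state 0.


Computing P^5 by matrix multiplication.
P = [[0.8200, 0.1800], [0.1400, 0.8600]]
After raising P to the power 5:
P^5(1,0) = 0.3739

0.3739


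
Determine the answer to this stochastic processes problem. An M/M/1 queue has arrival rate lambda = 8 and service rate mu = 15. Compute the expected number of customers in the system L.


rho = 8/15 = 0.5333
L = rho/(1-rho)
= 0.5333/0.4667
= 1.1429

1.1429


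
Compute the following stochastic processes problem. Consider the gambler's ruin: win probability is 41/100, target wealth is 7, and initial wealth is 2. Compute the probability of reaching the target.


Gambler's ruin formula:
r = q/p = 0.5900/0.4100 = 1.4390
P(win) = (1 - r^i)/(1 - r^N)
= (1 - 1.4390^2)/(1 - 1.4390^7)
= 0.0909

0.0909


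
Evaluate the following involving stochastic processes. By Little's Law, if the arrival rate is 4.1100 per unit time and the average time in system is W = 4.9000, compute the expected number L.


Little's Law: L = lambda * W
= 4.1100 * 4.9000
= 20.1390

20.1390


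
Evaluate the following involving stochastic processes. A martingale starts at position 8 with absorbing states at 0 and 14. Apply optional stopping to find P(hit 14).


By optional stopping theorem: E(M at tau) = M(0) = 8
P(hit 14)*14 + P(hit 0)*0 = 8
P(hit 14) = (8 - 0)/(14 - 0) = 4/7 = 0.5714

0.5714


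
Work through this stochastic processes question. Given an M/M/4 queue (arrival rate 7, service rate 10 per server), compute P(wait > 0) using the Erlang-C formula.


a = lambda/mu = 0.7000
rho = a/c = 0.1750
Erlang-C formula applied:
C(c,a) = 0.0060

0.0060


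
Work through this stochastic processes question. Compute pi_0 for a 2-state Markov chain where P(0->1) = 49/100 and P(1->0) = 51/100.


Stationary distribution: pi_0 = p10/(p01+p10), pi_1 = p01/(p01+p10)
p01 = 0.4900, p10 = 0.5100
pi_0 = 0.5100

0.5100


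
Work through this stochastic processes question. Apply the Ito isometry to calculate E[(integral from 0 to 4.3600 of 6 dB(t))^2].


By Ito isometry: E[(int f dB)^2] = int f^2 dt
= 6^2 * 4.3600
= 36 * 4.3600 = 156.9600

156.9600


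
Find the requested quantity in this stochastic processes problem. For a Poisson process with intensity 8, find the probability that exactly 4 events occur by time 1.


P(N(t)=k) = (lambda*t)^k * exp(-lambda*t) / k!
lambda*t = 8
= 8^4 * exp(-8) / 4!
= 4096 * 3.3546e-04 / 24
= 0.0573

0.0573


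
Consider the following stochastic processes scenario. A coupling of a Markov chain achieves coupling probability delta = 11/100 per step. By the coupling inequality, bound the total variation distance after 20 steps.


TV distance bound <= (1-delta)^n
= (1 - 0.1100)^20
= 0.8900^20
= 0.0972

0.0972


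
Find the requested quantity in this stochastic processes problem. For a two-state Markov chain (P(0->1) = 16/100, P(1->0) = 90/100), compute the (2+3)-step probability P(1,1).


P^5 = P^2 * P^3
Computing via matrix multiplication of the transition matrix.
Entry (1,1) of P^5 = 0.1509

0.1509


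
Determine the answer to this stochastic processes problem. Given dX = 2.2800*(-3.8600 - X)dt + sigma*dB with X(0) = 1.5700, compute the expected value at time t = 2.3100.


E[X(t)] = mu + (X(0) - mu)*exp(-theta*t)
= -3.8600 + (1.5700 - -3.8600)*exp(-2.2800*2.3100)
= -3.8600 + 5.4300 * 0.0052
= -3.8320

-3.8320


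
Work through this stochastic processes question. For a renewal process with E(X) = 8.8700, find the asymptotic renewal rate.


Long-run renewal rate = 1/E(X)
= 1/8.8700
= 0.1127

0.1127


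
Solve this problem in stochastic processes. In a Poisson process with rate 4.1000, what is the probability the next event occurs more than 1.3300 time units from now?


P(X > t) = exp(-lambda * t)
= exp(-4.1000 * 1.3300)
= exp(-5.4530) = 0.0043

0.0043


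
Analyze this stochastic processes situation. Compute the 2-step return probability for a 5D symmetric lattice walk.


P(return in 2 steps) = P(reverse first step) = 1/(2d)
= 1/10
= 0.1000

0.1000


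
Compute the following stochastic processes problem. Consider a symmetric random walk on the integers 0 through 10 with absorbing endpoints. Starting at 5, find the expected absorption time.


For symmetric RW on 0,...,N with absorbing barriers, E(i) = i*(N-i)
E(5) = 5 * 5 = 25

25


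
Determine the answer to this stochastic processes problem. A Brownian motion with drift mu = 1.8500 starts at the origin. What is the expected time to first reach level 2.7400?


Expected first passage time = a/mu
= 2.7400/1.8500
= 1.4811

1.4811


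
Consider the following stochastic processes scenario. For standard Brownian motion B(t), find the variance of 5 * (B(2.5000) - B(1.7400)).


Var(alpha*(B(t)-B(s))) = alpha^2 * (t-s)
= 5^2 * (2.5000 - 1.7400)
= 25 * 0.7600
= 19.0000

19.0000


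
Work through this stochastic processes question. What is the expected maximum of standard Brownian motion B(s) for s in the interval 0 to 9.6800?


E(max B(s)) = sqrt(2t/pi)
= sqrt(2*9.6800/pi)
= sqrt(6.1625)
= 2.4824

2.4824


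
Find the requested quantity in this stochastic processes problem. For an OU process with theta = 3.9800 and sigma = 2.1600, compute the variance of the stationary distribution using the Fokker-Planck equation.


Stationary variance = sigma^2 / (2*theta)
= 2.1600^2 / (2*3.9800)
= 4.6656 / 7.9600
= 0.5861

0.5861


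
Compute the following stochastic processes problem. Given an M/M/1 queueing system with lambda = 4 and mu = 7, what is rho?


rho = lambda/mu
= 4/7
= 0.5714

0.5714


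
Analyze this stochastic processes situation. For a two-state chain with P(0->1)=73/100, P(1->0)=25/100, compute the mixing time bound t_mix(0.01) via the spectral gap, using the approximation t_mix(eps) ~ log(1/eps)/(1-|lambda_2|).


lambda_2 = |1 - p01 - p10| = |1 - 0.7300 - 0.2500| = 0.0200
t_mix ~ log(1/eps)/(1 - |lambda_2|)
= log(100)/(1 - 0.0200) = 4.6052/0.9800
= 4.6992

4.6992


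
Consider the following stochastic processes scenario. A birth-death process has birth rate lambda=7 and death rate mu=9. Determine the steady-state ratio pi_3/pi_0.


For birth-death process, pi_n/pi_0 = (lambda/mu)^n
= (7/9)^3
= 0.4705

0.4705


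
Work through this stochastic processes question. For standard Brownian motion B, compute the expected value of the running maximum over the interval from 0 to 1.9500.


E(max B(s)) = sqrt(2t/pi)
= sqrt(2*1.9500/pi)
= sqrt(1.2414)
= 1.1142

1.1142


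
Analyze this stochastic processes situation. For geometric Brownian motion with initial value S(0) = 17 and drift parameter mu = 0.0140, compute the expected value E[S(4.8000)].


E[S(t)] = S(0) * exp(mu * t)
= 17 * exp(0.0140 * 4.8000)
= 17 * 1.0695
= 18.1817

18.1817


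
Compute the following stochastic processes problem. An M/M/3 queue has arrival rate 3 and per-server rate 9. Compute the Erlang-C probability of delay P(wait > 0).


a = lambda/mu = 0.3333
rho = a/c = 0.1111
Erlang-C formula applied:
C(c,a) = 0.0050

0.0050


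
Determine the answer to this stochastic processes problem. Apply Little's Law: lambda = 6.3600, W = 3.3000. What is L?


Little's Law: L = lambda * W
= 6.3600 * 3.3000
= 20.9880

20.9880


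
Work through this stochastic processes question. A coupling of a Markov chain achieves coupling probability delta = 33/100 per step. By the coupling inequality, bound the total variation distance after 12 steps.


TV distance bound <= (1-delta)^n
= (1 - 0.3300)^12
= 0.6700^12
= 0.0082

0.0082


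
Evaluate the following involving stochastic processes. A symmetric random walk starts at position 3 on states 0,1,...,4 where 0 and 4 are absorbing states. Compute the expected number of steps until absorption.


For symmetric RW on 0,...,N with absorbing barriers, E(i) = i*(N-i)
E(3) = 3 * 1 = 3

3


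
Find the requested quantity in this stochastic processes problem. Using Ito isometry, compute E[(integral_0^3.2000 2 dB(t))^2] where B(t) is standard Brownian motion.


By Ito isometry: E[(int f dB)^2] = int f^2 dt
= 2^2 * 3.2000
= 4 * 3.2000 = 12.8000

12.8000


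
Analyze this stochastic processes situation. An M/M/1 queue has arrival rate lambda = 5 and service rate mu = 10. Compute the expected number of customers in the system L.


rho = 5/10 = 0.5000
L = rho/(1-rho)
= 0.5000/0.5000
= 1.0000

1.0000


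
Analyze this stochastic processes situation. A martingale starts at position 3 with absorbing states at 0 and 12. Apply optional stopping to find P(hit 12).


By optional stopping theorem: E(M at tau) = M(0) = 3
P(hit 12)*12 + P(hit 0)*0 = 3
P(hit 12) = (3 - 0)/(12 - 0) = 1/4 = 0.2500

0.2500


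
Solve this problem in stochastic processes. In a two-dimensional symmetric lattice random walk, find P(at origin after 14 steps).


P = C(14,7)^2 / 4^14
= 3432^2 / 268435456
= 11778624 / 268435456
= 0.0439

0.0439


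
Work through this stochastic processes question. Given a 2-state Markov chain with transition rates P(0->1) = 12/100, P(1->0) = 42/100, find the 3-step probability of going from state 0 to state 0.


Computing P^3 by matrix multiplication.
P = [[0.8800, 0.1200], [0.4200, 0.5800]]
After raising P to the power 3:
P^3(0,0) = 0.7994

0.7994


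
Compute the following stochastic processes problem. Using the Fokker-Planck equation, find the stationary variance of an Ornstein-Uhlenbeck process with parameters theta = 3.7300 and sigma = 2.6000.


Stationary variance = sigma^2 / (2*theta)
= 2.6000^2 / (2*3.7300)
= 6.7600 / 7.4600
= 0.9062

0.9062


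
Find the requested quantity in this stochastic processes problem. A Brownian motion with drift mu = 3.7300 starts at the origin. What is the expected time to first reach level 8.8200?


Expected first passage time = a/mu
= 8.8200/3.7300
= 2.3646

2.3646


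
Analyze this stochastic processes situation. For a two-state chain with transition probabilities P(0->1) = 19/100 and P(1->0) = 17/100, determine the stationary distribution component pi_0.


Stationary distribution: pi_0 = p10/(p01+p10), pi_1 = p01/(p01+p10)
p01 = 0.1900, p10 = 0.1700
pi_0 = 0.4722

0.4722


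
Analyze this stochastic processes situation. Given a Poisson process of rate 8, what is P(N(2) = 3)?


P(N(t)=k) = (lambda*t)^k * exp(-lambda*t) / k!
lambda*t = 16
= 16^3 * exp(-16) / 3!
= 4096 * 1.1254e-07 / 6
= 7.6824e-05

7.6824e-05


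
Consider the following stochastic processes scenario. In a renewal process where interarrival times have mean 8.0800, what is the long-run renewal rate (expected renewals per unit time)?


Long-run renewal rate = 1/E(X)
= 1/8.0800
= 0.1238

0.1238


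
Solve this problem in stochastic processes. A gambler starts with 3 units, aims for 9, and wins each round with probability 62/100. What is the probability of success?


Gambler's ruin formula:
r = q/p = 0.3800/0.6200 = 0.6129
P(win) = (1 - r^i)/(1 - r^N)
= (1 - 0.6129^3)/(1 - 0.6129^9)
= 0.7793

0.7793


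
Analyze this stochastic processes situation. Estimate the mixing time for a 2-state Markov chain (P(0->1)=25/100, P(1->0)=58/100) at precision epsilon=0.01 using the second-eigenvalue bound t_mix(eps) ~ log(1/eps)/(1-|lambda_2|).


lambda_2 = |1 - p01 - p10| = |1 - 0.2500 - 0.5800| = 0.1700
t_mix ~ log(1/eps)/(1 - |lambda_2|)
= log(100)/(1 - 0.1700) = 4.6052/0.8300
= 5.5484

5.5484


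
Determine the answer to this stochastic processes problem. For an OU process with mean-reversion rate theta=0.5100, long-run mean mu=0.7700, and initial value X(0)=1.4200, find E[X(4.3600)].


E[X(t)] = mu + (X(0) - mu)*exp(-theta*t)
= 0.7700 + (1.4200 - 0.7700)*exp(-0.5100*4.3600)
= 0.7700 + 0.6500 * 0.1082
= 0.8403

0.8403


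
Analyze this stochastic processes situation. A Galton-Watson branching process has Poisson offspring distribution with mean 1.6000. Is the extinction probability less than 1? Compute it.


Since mu = 1.6000 > 1, extinction prob q < 1.
Solve s = exp(mu*(s-1)) iteratively.
q = 0.3580

0.3580


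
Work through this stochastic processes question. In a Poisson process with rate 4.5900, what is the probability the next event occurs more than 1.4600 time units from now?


P(X > t) = exp(-lambda * t)
= exp(-4.5900 * 1.4600)
= exp(-6.7014) = 0.0012

0.0012


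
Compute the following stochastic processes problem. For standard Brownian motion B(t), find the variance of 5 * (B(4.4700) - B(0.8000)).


Var(alpha*(B(t)-B(s))) = alpha^2 * (t-s)
= 5^2 * (4.4700 - 0.8000)
= 25 * 3.6700
= 91.7500

91.7500


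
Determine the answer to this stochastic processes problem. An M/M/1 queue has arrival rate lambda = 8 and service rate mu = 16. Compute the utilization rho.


rho = lambda/mu
= 8/16
= 0.5000

0.5000


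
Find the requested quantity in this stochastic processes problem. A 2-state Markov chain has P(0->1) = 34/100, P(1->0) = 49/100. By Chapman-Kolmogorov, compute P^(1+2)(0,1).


P^3 = P^1 * P^2
Computing via matrix multiplication of the transition matrix.
Entry (0,1) of P^3 = 0.4076

0.4076


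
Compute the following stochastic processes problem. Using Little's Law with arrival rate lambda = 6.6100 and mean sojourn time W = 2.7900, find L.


Little's Law: L = lambda * W
= 6.6100 * 2.7900
= 18.4419

18.4419


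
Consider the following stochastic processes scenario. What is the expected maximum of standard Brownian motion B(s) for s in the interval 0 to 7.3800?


E(max B(s)) = sqrt(2t/pi)
= sqrt(2*7.3800/pi)
= sqrt(4.6983)
= 2.1675

2.1675


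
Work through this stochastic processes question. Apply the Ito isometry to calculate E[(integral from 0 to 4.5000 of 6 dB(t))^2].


By Ito isometry: E[(int f dB)^2] = int f^2 dt
= 6^2 * 4.5000
= 36 * 4.5000 = 162.0000

162.0000


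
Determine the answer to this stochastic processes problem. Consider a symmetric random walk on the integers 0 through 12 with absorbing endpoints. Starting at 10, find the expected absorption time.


For symmetric RW on 0,...,N with absorbing barriers, E(i) = i*(N-i)
E(10) = 10 * 2 = 20

20


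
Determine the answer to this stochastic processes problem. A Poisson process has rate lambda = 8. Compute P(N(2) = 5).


P(N(t)=k) = (lambda*t)^k * exp(-lambda*t) / k!
lambda*t = 16
= 16^5 * exp(-16) / 5!
= 1048576 * 1.1254e-07 / 120
= 9.8335e-04

9.8335e-04


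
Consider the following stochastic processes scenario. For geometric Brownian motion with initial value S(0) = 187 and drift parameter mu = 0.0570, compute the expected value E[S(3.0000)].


E[S(t)] = S(0) * exp(mu * t)
= 187 * exp(0.0570 * 3.0000)
= 187 * 1.1865
= 221.8738

221.8738


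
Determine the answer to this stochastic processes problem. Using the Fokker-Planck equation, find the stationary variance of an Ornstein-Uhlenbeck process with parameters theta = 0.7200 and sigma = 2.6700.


Stationary variance = sigma^2 / (2*theta)
= 2.6700^2 / (2*0.7200)
= 7.1289 / 1.4400
= 4.9506

4.9506


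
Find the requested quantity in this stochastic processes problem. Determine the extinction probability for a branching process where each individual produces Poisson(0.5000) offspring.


Since mu = 0.5000 <= 1, extinction probability = 1.

1.0000


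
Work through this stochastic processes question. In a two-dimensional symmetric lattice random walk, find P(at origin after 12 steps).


P = C(12,6)^2 / 4^12
= 924^2 / 16777216
= 853776 / 16777216
= 0.0509

0.0509


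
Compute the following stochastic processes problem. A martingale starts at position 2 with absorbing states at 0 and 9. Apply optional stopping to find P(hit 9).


By optional stopping theorem: E(M at tau) = M(0) = 2
P(hit 9)*9 + P(hit 0)*0 = 2
P(hit 9) = (2 - 0)/(9 - 0) = 2/9 = 0.2222

0.2222


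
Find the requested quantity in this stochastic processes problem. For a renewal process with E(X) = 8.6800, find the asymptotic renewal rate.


Long-run renewal rate = 1/E(X)
= 1/8.6800
= 0.1152

0.1152


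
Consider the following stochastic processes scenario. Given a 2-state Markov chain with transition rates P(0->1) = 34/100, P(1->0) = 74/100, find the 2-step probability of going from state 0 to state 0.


Computing P^2 by matrix multiplication.
P = [[0.6600, 0.3400], [0.7400, 0.2600]]
After raising P to the power 2:
P^2(0,0) = 0.6872

0.6872


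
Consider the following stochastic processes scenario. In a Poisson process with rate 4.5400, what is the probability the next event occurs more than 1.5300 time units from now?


P(X > t) = exp(-lambda * t)
= exp(-4.5400 * 1.5300)
= exp(-6.9462) = 9.6228e-04

9.6228e-04


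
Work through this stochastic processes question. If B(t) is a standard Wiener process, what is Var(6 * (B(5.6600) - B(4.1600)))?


Var(alpha*(B(t)-B(s))) = alpha^2 * (t-s)
= 6^2 * (5.6600 - 4.1600)
= 36 * 1.5000
= 54.0000

54.0000


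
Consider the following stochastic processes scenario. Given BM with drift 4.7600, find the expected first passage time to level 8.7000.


Expected first passage time = a/mu
= 8.7000/4.7600
= 1.8277

1.8277


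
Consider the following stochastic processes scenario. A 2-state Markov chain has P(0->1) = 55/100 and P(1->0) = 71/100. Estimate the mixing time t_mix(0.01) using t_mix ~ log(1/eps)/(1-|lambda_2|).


lambda_2 = |1 - p01 - p10| = |1 - 0.5500 - 0.7100| = 0.2600
t_mix ~ log(1/eps)/(1 - |lambda_2|)
= log(100)/(1 - 0.2600) = 4.6052/0.7400
= 6.2232

6.2232


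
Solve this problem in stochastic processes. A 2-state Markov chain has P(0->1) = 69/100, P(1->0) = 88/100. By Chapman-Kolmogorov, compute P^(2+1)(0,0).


P^3 = P^2 * P^1
Computing via matrix multiplication of the transition matrix.
Entry (0,0) of P^3 = 0.4791

0.4791


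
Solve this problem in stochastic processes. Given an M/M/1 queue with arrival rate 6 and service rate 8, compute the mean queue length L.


rho = 6/8 = 0.7500
L = rho/(1-rho)
= 0.7500/0.2500
= 3.0000

3.0000


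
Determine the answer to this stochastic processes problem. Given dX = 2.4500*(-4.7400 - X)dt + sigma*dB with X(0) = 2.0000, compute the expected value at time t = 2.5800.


E[X(t)] = mu + (X(0) - mu)*exp(-theta*t)
= -4.7400 + (2.0000 - -4.7400)*exp(-2.4500*2.5800)
= -4.7400 + 6.7400 * 0.0018
= -4.7279

-4.7279


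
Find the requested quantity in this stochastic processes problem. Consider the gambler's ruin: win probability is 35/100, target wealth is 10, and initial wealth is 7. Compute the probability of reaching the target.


Gambler's ruin formula:
r = q/p = 0.6500/0.3500 = 1.8571
P(win) = (1 - r^i)/(1 - r^N)
= (1 - 1.8571^7)/(1 - 1.8571^10)
= 0.1544

0.1544


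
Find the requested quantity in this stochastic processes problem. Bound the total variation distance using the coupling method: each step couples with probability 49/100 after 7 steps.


TV distance bound <= (1-delta)^n
= (1 - 0.4900)^7
= 0.5100^7
= 0.0090

0.0090


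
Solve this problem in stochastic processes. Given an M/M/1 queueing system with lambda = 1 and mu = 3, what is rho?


rho = lambda/mu
= 1/3
= 0.3333

0.3333


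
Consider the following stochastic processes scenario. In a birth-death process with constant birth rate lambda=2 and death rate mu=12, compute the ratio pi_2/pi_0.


For birth-death process, pi_n/pi_0 = (lambda/mu)^n
= (2/12)^2
= 0.0278

0.0278


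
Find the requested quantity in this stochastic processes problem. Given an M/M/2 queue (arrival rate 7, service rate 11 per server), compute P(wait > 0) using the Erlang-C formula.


a = lambda/mu = 0.6364
rho = a/c = 0.3182
Erlang-C formula applied:
C(c,a) = 0.1536

0.1536


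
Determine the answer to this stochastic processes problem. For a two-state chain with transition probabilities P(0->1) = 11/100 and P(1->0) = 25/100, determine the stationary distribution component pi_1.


Stationary distribution: pi_0 = p10/(p01+p10), pi_1 = p01/(p01+p10)
p01 = 0.1100, p10 = 0.2500
pi_1 = 0.3056

0.3056


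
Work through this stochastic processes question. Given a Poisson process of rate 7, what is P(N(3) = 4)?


P(N(t)=k) = (lambda*t)^k * exp(-lambda*t) / k!
lambda*t = 21
= 21^4 * exp(-21) / 4!
= 194481 * 7.5826e-10 / 24
= 6.1444e-06

6.1444e-06


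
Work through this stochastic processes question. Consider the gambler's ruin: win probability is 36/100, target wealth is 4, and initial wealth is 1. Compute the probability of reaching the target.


Gambler's ruin formula:
r = q/p = 0.6400/0.3600 = 1.7778
P(win) = (1 - r^i)/(1 - r^N)
= (1 - 1.7778^1)/(1 - 1.7778^4)
= 0.0865

0.0865


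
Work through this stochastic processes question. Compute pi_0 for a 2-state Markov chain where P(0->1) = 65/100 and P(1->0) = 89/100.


Stationary distribution: pi_0 = p10/(p01+p10), pi_1 = p01/(p01+p10)
p01 = 0.6500, p10 = 0.8900
pi_0 = 0.5779

0.5779


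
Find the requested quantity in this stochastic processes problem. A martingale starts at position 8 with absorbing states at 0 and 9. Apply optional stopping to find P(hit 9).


By optional stopping theorem: E(M at tau) = M(0) = 8
P(hit 9)*9 + P(hit 0)*0 = 8
P(hit 9) = (8 - 0)/(9 - 0) = 8/9 = 0.8889

0.8889


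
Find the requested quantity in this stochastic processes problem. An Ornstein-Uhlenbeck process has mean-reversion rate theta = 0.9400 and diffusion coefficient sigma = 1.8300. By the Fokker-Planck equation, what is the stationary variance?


Stationary variance = sigma^2 / (2*theta)
= 1.8300^2 / (2*0.9400)
= 3.3489 / 1.8800
= 1.7813

1.7813


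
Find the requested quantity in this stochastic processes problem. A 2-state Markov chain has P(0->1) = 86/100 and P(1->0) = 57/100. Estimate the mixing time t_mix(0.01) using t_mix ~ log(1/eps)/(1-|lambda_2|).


lambda_2 = |1 - p01 - p10| = |1 - 0.8600 - 0.5700| = 0.4300
t_mix ~ log(1/eps)/(1 - |lambda_2|)
= log(100)/(1 - 0.4300) = 4.6052/0.5700
= 8.0792

8.0792


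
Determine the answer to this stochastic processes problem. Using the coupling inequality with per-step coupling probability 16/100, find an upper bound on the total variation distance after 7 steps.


TV distance bound <= (1-delta)^n
= (1 - 0.1600)^7
= 0.8400^7
= 0.2951

0.2951


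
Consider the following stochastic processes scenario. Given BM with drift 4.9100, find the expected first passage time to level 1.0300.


Expected first passage time = a/mu
= 1.0300/4.9100
= 0.2098

0.2098


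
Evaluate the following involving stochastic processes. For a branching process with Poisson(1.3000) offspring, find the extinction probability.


Since mu = 1.3000 > 1, extinction prob q < 1.
Solve s = exp(mu*(s-1)) iteratively.
q = 0.5770

0.5770


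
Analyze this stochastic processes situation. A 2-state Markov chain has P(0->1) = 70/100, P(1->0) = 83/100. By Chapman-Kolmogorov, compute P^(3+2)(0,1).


P^5 = P^3 * P^2
Computing via matrix multiplication of the transition matrix.
Entry (0,1) of P^5 = 0.4766

0.4766


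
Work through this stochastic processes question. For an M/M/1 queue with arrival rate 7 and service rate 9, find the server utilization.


rho = lambda/mu
= 7/9
= 0.7778

0.7778


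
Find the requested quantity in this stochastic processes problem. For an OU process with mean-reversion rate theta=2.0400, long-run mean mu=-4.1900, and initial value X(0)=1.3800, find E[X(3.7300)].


E[X(t)] = mu + (X(0) - mu)*exp(-theta*t)
= -4.1900 + (1.3800 - -4.1900)*exp(-2.0400*3.7300)
= -4.1900 + 5.5700 * 4.9587e-04
= -4.1872

-4.1872


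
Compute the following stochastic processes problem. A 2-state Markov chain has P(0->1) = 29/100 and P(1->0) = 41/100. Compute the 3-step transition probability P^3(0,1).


Computing P^3 by matrix multiplication.
P = [[0.7100, 0.2900], [0.4100, 0.5900]]
After raising P to the power 3:
P^3(0,1) = 0.4031

0.4031


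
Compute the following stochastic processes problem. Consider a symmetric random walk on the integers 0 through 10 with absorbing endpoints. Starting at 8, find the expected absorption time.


For symmetric RW on 0,...,N with absorbing barriers, E(i) = i*(N-i)
E(8) = 8 * 2 = 16

16


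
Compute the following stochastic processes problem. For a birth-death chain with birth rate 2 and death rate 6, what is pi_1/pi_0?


For birth-death process, pi_n/pi_0 = (lambda/mu)^n
= (2/6)^1
= 0.3333

0.3333


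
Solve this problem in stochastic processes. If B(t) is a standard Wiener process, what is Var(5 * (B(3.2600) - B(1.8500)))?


Var(alpha*(B(t)-B(s))) = alpha^2 * (t-s)
= 5^2 * (3.2600 - 1.8500)
= 25 * 1.4100
= 35.2500

35.2500


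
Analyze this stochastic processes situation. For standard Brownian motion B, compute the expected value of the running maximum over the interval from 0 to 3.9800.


E(max B(s)) = sqrt(2t/pi)
= sqrt(2*3.9800/pi)
= sqrt(2.5337)
= 1.5918

1.5918


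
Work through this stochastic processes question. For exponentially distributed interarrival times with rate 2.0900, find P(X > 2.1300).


P(X > t) = exp(-lambda * t)
= exp(-2.0900 * 2.1300)
= exp(-4.4517) = 0.0117

0.0117


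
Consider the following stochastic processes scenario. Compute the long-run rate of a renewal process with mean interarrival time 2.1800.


Long-run renewal rate = 1/E(X)
= 1/2.1800
= 0.4587

0.4587


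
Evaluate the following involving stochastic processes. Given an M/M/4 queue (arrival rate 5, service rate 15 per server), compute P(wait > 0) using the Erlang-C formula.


a = lambda/mu = 0.3333
rho = a/c = 0.0833
Erlang-C formula applied:
C(c,a) = 4.0209e-04

4.0209e-04


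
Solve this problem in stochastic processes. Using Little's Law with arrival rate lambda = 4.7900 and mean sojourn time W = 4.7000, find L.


Little's Law: L = lambda * W
= 4.7900 * 4.7000
= 22.5130

22.5130


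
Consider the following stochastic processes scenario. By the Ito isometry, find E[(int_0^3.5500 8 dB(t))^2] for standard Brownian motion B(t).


By Ito isometry: E[(int f dB)^2] = int f^2 dt
= 8^2 * 3.5500
= 64 * 3.5500 = 227.2000

227.2000


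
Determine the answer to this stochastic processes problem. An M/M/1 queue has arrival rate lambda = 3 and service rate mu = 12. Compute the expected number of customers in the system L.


rho = 3/12 = 0.2500
L = rho/(1-rho)
= 0.2500/0.7500
= 0.3333

0.3333


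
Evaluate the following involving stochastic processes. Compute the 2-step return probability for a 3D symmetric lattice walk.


P(return in 2 steps) = P(reverse first step) = 1/(2d)
= 1/6
= 0.1667

0.1667


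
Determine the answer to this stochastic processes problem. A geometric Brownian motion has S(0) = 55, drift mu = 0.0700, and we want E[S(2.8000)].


E[S(t)] = S(0) * exp(mu * t)
= 55 * exp(0.0700 * 2.8000)
= 55 * 1.2165
= 66.9090

66.9090


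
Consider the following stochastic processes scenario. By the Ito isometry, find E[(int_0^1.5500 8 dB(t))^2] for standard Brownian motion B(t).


By Ito isometry: E[(int f dB)^2] = int f^2 dt
= 8^2 * 1.5500
= 64 * 1.5500 = 99.2000

99.2000


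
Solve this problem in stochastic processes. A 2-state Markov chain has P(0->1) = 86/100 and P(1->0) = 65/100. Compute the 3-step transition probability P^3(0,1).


Computing P^3 by matrix multiplication.
P = [[0.1400, 0.8600], [0.6500, 0.3500]]
After raising P to the power 3:
P^3(0,1) = 0.6451

0.6451


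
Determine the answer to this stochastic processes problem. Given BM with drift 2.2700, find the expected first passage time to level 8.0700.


Expected first passage time = a/mu
= 8.0700/2.2700
= 3.5551

3.5551


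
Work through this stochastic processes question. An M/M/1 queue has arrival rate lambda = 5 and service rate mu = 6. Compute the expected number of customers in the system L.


rho = 5/6 = 0.8333
L = rho/(1-rho)
= 0.8333/0.1667
= 5.0000

5.0000


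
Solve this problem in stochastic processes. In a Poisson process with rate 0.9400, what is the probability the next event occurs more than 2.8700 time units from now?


P(X > t) = exp(-lambda * t)
= exp(-0.9400 * 2.8700)
= exp(-2.6978) = 0.0674

0.0674


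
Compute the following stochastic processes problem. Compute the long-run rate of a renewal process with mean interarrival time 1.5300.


Long-run renewal rate = 1/E(X)
= 1/1.5300
= 0.6536

0.6536


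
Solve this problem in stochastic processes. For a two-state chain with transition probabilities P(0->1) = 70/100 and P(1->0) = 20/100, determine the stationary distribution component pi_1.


Stationary distribution: pi_0 = p10/(p01+p10), pi_1 = p01/(p01+p10)
p01 = 0.7000, p10 = 0.2000
pi_1 = 0.7778

0.7778


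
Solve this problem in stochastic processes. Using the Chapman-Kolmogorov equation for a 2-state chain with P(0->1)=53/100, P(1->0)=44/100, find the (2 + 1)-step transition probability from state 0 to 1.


P^3 = P^2 * P^1
Computing via matrix multiplication of the transition matrix.
Entry (0,1) of P^3 = 0.5464

0.5464


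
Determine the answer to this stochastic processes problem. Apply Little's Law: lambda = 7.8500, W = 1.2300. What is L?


Little's Law: L = lambda * W
= 7.8500 * 1.2300
= 9.6555

9.6555


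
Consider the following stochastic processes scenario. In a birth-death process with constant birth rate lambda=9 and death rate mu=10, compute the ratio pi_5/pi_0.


For birth-death process, pi_n/pi_0 = (lambda/mu)^n
= (9/10)^5
= 0.5905

0.5905


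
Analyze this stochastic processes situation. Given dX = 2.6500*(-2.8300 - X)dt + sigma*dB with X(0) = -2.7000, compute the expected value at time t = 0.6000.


E[X(t)] = mu + (X(0) - mu)*exp(-theta*t)
= -2.8300 + (-2.7000 - -2.8300)*exp(-2.6500*0.6000)
= -2.8300 + 0.1300 * 0.2039
= -2.8035

-2.8035


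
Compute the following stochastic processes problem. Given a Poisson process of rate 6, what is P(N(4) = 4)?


P(N(t)=k) = (lambda*t)^k * exp(-lambda*t) / k!
lambda*t = 24
= 24^4 * exp(-24) / 4!
= 331776 * 3.7751e-11 / 24
= 5.2187e-07

5.2187e-07


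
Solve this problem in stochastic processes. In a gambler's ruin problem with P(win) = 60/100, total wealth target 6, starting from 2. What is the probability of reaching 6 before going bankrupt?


Gambler's ruin formula:
r = q/p = 0.4000/0.6000 = 0.6667
P(win) = (1 - r^i)/(1 - r^N)
= (1 - 0.6667^2)/(1 - 0.6667^6)
= 0.6090

0.6090


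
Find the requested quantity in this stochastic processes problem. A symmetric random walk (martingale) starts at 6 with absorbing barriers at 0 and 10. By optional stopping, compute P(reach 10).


By optional stopping theorem: E(M at tau) = M(0) = 6
P(hit 10)*10 + P(hit 0)*0 = 6
P(hit 10) = (6 - 0)/(10 - 0) = 3/5 = 0.6000

0.6000
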